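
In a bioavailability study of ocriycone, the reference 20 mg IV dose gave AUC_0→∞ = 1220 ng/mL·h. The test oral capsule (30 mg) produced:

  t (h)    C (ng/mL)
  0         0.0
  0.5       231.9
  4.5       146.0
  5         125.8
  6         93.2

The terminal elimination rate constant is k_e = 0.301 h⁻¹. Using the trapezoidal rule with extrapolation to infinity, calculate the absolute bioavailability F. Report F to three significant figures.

F = 0.711

Trapezoidal AUC_0→6 (oral capsule):
  [0→0.5]: (0.0+231.9)/2 × 0.5 = 57.975
  [0.5→4.5]: (231.9+146.0)/2 × 4 = 755.8
  [4.5→5]: (146.0+125.8)/2 × 0.5 = 67.95
  [5→6]: (125.8+93.2)/2 × 1 = 109.5
  Sum = 991.225 ng/mL·h
Tail: C_last/k_e = 93.2/0.301 = 309.635
AUC_0→∞ (oral capsule) = 991.225 + 309.635 = 1300.86 ng/mL·h
F = (AUC_ev/D_ev)/(AUC_iv/D_iv) = (1300.86/30)/(1220/20) = 43.362/61 = 0.7109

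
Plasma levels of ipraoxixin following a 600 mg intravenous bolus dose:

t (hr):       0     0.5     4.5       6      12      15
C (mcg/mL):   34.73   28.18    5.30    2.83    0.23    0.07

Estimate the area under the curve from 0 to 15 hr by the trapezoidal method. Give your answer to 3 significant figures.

AUC = 98.4 mcg/mL·hr

Trapezoidal AUC_0→15:
  [0→0.5]: (34.73+28.18)/2 × 0.5 = 15.7275
  [0.5→4.5]: (28.18+5.30)/2 × 4 = 66.96
  [4.5→6]: (5.30+2.83)/2 × 1.5 = 6.0975
  [6→12]: (2.83+0.23)/2 × 6 = 9.18
  [12→15]: (0.23+0.07)/2 × 3 = 0.45
  Sum = 98.415 mcg/mL·hr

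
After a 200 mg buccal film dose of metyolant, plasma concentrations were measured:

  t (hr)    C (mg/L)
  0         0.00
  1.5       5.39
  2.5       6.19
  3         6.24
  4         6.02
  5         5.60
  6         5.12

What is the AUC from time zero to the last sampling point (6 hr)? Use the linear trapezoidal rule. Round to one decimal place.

Trapezoidal AUC_0→6:
  [0→1.5]: (0.00+5.39)/2 × 1.5 = 4.0425
  [1.5→2.5]: (5.39+6.19)/2 × 1 = 5.79
  [2.5→3]: (6.19+6.24)/2 × 0.5 = 3.1075
  [3→4]: (6.24+6.02)/2 × 1 = 6.13
  [4→5]: (6.02+5.60)/2 × 1 = 5.81
  [5→6]: (5.60+5.12)/2 × 1 = 5.36
  Sum = 30.24 mg/L·hr

AUC = 30.2 mg/L·hr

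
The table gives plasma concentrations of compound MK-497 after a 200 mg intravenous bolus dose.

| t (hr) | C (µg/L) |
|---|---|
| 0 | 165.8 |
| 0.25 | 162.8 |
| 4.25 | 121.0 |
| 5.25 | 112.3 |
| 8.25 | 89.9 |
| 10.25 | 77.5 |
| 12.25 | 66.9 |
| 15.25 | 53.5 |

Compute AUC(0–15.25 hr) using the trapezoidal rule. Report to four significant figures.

Trapezoidal AUC_0→15.25:
  [0→0.25]: (165.8+162.8)/2 × 0.25 = 41.075
  [0.25→4.25]: (162.8+121.0)/2 × 4 = 567.6
  [4.25→5.25]: (121.0+112.3)/2 × 1 = 116.65
  [5.25→8.25]: (112.3+89.9)/2 × 3 = 303.3
  [8.25→10.25]: (89.9+77.5)/2 × 2 = 167.4
  [10.25→12.25]: (77.5+66.9)/2 × 2 = 144.4
  [12.25→15.25]: (66.9+53.5)/2 × 3 = 180.6
  Sum = 1521.025 µg/L·hr

AUC = 1521 µg/L·hr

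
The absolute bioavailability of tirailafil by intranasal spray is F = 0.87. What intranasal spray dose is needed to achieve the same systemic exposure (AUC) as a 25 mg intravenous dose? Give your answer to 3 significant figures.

For equal systemic exposure: F × D_ev = D_iv
D_ev = D_iv / F = 25 / 0.87 = 28.7356 mg

D_intranasal = 28.7 mg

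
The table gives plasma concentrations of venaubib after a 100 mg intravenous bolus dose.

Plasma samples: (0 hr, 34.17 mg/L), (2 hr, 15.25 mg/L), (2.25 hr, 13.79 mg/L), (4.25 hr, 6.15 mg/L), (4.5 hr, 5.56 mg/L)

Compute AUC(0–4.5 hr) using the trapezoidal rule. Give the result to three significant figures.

Trapezoidal AUC_0→4.5:
  [0→2]: (34.17+15.25)/2 × 2 = 49.42
  [2→2.25]: (15.25+13.79)/2 × 0.25 = 3.63
  [2.25→4.25]: (13.79+6.15)/2 × 2 = 19.94
  [4.25→4.5]: (6.15+5.56)/2 × 0.25 = 1.46375
  Sum = 74.45375 mg/L·hr

AUC = 74.5 mg/L·hr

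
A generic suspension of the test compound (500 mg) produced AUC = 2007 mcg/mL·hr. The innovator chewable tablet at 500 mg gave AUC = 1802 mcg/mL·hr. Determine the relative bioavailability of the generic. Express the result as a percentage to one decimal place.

F_rel = (AUC_test/D_test) / (AUC_ref/D_ref)
      = (2007/500) / (1802/500)
      = 4.014 / 3.604 = 1.1138 = 111.38%

F_rel = 111.4%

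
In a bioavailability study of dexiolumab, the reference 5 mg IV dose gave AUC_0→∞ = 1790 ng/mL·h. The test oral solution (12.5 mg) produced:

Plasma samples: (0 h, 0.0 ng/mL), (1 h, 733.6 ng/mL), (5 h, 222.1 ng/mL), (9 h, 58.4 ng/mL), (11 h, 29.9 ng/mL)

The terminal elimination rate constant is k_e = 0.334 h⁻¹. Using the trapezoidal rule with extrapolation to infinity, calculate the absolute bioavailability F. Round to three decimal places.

Trapezoidal AUC_0→11 (oral solution):
  [0→1]: (0.0+733.6)/2 × 1 = 366.8
  [1→5]: (733.6+222.1)/2 × 4 = 1911.4
  [5→9]: (222.1+58.4)/2 × 4 = 561.0
  [9→11]: (58.4+29.9)/2 × 2 = 88.3
  Sum = 2927.5 ng/mL·h
Tail: C_last/k_e = 29.9/0.334 = 89.521
AUC_0→∞ (oral solution) = 2927.5 + 89.521 = 3017.021 ng/mL·h
F = (AUC_ev/D_ev)/(AUC_iv/D_iv) = (3017.021/12.5)/(1790/5) = 241.36168/358 = 0.6742

F = 0.674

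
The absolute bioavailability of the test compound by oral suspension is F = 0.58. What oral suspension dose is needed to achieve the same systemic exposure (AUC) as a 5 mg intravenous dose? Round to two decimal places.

For equal systemic exposure: F × D_ev = D_iv
D_ev = D_iv / F = 5 / 0.58 = 8.62069 mg

D_oral = 8.62 mg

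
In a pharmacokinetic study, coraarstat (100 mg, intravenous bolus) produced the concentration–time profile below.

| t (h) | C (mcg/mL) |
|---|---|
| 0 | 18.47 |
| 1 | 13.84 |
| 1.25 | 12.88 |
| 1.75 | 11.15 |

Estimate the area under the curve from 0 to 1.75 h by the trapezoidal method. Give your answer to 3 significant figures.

AUC = 25.5 mcg/mL·h

Trapezoidal AUC_0→1.75:
  [0→1]: (18.47+13.84)/2 × 1 = 16.155
  [1→1.25]: (13.84+12.88)/2 × 0.25 = 3.34
  [1.25→1.75]: (12.88+11.15)/2 × 0.5 = 6.0075
  Sum = 25.5025 mcg/mL·h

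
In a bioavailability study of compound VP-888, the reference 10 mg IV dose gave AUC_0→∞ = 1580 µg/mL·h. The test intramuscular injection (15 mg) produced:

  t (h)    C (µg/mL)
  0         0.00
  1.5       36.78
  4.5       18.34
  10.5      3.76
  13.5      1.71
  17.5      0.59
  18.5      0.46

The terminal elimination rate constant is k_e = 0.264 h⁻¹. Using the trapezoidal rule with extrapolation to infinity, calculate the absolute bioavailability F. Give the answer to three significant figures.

F = 0.0809

Trapezoidal AUC_0→18.5 (intramuscular injection):
  [0→1.5]: (0.00+36.78)/2 × 1.5 = 27.585
  [1.5→4.5]: (36.78+18.34)/2 × 3 = 82.68
  [4.5→10.5]: (18.34+3.76)/2 × 6 = 66.3
  [10.5→13.5]: (3.76+1.71)/2 × 3 = 8.205
  [13.5→17.5]: (1.71+0.59)/2 × 4 = 4.6
  [17.5→18.5]: (0.59+0.46)/2 × 1 = 0.525
  Sum = 189.895 µg/mL·h
Tail: C_last/k_e = 0.46/0.264 = 1.742
AUC_0→∞ (intramuscular injection) = 189.895 + 1.742 = 191.637 µg/mL·h
F = (AUC_ev/D_ev)/(AUC_iv/D_iv) = (191.637/15)/(1580/10) = 12.7758/158 = 0.0809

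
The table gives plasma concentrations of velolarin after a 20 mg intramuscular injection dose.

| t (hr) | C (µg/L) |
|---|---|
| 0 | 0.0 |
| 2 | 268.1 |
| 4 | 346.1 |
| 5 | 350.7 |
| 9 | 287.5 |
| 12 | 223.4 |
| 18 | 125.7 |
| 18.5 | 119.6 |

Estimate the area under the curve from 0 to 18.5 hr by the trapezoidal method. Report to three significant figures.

AUC = 4380 µg/L·hr

Trapezoidal AUC_0→18.5:
  [0→2]: (0.0+268.1)/2 × 2 = 268.1
  [2→4]: (268.1+346.1)/2 × 2 = 614.2
  [4→5]: (346.1+350.7)/2 × 1 = 348.4
  [5→9]: (350.7+287.5)/2 × 4 = 1276.4
  [9→12]: (287.5+223.4)/2 × 3 = 766.35
  [12→18]: (223.4+125.7)/2 × 6 = 1047.3
  [18→18.5]: (125.7+119.6)/2 × 0.5 = 61.325
  Sum = 4382.075 µg/L·hr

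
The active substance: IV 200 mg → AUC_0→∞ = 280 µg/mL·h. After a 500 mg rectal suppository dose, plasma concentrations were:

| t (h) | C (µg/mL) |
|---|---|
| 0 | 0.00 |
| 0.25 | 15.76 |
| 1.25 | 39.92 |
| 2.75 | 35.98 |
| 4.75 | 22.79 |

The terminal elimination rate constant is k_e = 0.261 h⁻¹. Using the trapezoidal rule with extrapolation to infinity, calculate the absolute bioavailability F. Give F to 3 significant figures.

F = 0.333

Trapezoidal AUC_0→4.75 (rectal suppository):
  [0→0.25]: (0.00+15.76)/2 × 0.25 = 1.97
  [0.25→1.25]: (15.76+39.92)/2 × 1 = 27.84
  [1.25→2.75]: (39.92+35.98)/2 × 1.5 = 56.925
  [2.75→4.75]: (35.98+22.79)/2 × 2 = 58.77
  Sum = 145.505 µg/mL·h
Tail: C_last/k_e = 22.79/0.261 = 87.318
AUC_0→∞ (rectal suppository) = 145.505 + 87.318 = 232.823 µg/mL·h
F = (AUC_ev/D_ev)/(AUC_iv/D_iv) = (232.823/500)/(280/200) = 0.465646/1.4 = 0.3326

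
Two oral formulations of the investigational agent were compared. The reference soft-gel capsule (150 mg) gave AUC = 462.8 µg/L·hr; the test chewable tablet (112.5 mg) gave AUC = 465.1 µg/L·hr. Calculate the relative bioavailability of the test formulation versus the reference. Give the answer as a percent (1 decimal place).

F_rel = (AUC_test/D_test) / (AUC_ref/D_ref)
      = (465.1/112.5) / (462.8/150)
      = 4.13422 / 3.08533 = 1.3400 = 134.00%

F_rel = 134.0%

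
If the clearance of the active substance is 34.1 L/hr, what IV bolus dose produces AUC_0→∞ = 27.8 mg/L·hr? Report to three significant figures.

Dose_iv = CL × AUC_0→∞
     = 34.1 × 27.8 = 947.98 mg

Dose = 948 mg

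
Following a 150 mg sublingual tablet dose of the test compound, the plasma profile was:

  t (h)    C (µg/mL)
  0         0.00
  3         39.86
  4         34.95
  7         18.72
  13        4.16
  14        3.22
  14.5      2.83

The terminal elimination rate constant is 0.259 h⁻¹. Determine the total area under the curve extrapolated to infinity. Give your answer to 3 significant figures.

Trapezoidal AUC_0→14.5:
  [0→3]: (0.00+39.86)/2 × 3 = 59.79
  [3→4]: (39.86+34.95)/2 × 1 = 37.405
  [4→7]: (34.95+18.72)/2 × 3 = 80.505
  [7→13]: (18.72+4.16)/2 × 6 = 68.64
  [13→14]: (4.16+3.22)/2 × 1 = 3.69
  [14→14.5]: (3.22+2.83)/2 × 0.5 = 1.5125
  Sum = 251.5425 µg/mL·h
Extrapolated tail: C_last / k_e = 2.83 / 0.259 = 10.927
AUC_0→∞ = 251.5425 + 10.927 = 262.4695 µg/mL·h

AUC = 262 µg/mL·h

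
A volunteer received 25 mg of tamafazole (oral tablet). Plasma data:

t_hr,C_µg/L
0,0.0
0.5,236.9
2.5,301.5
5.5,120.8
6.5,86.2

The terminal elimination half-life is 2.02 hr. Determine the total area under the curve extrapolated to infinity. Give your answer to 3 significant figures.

Trapezoidal AUC_0→6.5:
  [0→0.5]: (0.0+236.9)/2 × 0.5 = 59.225
  [0.5→2.5]: (236.9+301.5)/2 × 2 = 538.4
  [2.5→5.5]: (301.5+120.8)/2 × 3 = 633.45
  [5.5→6.5]: (120.8+86.2)/2 × 1 = 103.5
  Sum = 1334.575 µg/L·hr
k_e = ln2 / t½ = 0.693147 / 2.02 = 0.3431 hr^-1
Extrapolated tail: C_last / k_e = 86.2 / 0.3431 = 251.239
AUC_0→∞ = 1334.575 + 251.239 = 1585.814 µg/L·hr

AUC = 1590 µg/L·hr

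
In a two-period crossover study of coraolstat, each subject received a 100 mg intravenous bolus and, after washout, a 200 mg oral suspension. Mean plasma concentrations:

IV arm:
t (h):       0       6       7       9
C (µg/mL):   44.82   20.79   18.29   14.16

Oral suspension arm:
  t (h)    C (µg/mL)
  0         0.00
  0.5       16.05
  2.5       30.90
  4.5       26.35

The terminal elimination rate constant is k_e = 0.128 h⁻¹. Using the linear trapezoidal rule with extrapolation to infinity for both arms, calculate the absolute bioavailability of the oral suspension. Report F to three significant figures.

Trapezoidal AUC_0→9 (IV):
  [0→6]: (44.82+20.79)/2 × 6 = 196.83
  [6→7]: (20.79+18.29)/2 × 1 = 19.54
  [7→9]: (18.29+14.16)/2 × 2 = 32.45
  Sum = 248.82 µg/mL·h
IV tail: 14.16/0.128 = 110.625; AUC_iv,0→∞ = 248.82 + 110.625 = 359.445 µg/mL·h
Trapezoidal AUC_0→4.5 (oral suspension):
  [0→0.5]: (0.00+16.05)/2 × 0.5 = 4.0125
  [0.5→2.5]: (16.05+30.90)/2 × 2 = 46.95
  [2.5→4.5]: (30.90+26.35)/2 × 2 = 57.25
  Sum = 108.2125 µg/mL·h
oral suspension tail: 26.35/0.128 = 205.859; AUC_ev,0→∞ = 108.2125 + 205.859 = 314.0715 µg/mL·h
F = (AUC_ev/D_ev)/(AUC_iv/D_iv) = (314.0715/200)/(359.445/100) = 1.5703575/3.59445 = 0.4369

F = 0.437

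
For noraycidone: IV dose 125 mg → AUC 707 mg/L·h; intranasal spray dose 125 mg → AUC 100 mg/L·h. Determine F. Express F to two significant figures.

F = (AUC_ev / D_ev) / (AUC_iv / D_iv)
  = (100/125) / (707/125)
  = 0.8 / 5.656 = 0.1414

F = 0.14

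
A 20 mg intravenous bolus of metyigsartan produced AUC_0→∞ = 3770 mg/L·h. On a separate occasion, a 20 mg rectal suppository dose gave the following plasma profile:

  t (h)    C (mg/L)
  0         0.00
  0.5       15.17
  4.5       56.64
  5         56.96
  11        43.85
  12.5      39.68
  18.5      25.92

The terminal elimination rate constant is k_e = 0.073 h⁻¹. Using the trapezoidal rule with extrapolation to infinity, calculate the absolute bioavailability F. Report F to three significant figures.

Trapezoidal AUC_0→18.5 (rectal suppository):
  [0→0.5]: (0.00+15.17)/2 × 0.5 = 3.7925
  [0.5→4.5]: (15.17+56.64)/2 × 4 = 143.62
  [4.5→5]: (56.64+56.96)/2 × 0.5 = 28.4
  [5→11]: (56.96+43.85)/2 × 6 = 302.43
  [11→12.5]: (43.85+39.68)/2 × 1.5 = 62.6475
  [12.5→18.5]: (39.68+25.92)/2 × 6 = 196.8
  Sum = 737.69 mg/L·h
Tail: C_last/k_e = 25.92/0.073 = 355.068
AUC_0→∞ (rectal suppository) = 737.69 + 355.068 = 1092.758 mg/L·h
F = (AUC_ev/D_ev)/(AUC_iv/D_iv) = (1092.758/20)/(3770/20) = 54.6379/188.5 = 0.2899

F = 0.290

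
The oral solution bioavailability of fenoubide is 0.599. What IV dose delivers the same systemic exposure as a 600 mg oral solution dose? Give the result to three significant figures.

Systemic exposure from an extravascular dose = F × D_ev, so the equivalent IV dose is F × D_ev.
D_iv = F × D_ev = 0.599 × 600 = 359.4 mg

D_iv = 359 mg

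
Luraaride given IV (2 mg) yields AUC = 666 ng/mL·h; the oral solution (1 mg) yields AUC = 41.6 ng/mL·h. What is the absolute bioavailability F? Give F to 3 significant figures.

F = 0.125

F = (AUC_ev / D_ev) / (AUC_iv / D_iv)
  = (41.6/1) / (666/2)
  = 41.6 / 333 = 0.1249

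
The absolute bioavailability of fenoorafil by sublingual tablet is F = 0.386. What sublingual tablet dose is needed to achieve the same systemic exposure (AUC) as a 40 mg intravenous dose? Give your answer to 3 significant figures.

For equal systemic exposure: F × D_ev = D_iv
D_ev = D_iv / F = 40 / 0.386 = 103.627 mg

D_sublingual = 104 mg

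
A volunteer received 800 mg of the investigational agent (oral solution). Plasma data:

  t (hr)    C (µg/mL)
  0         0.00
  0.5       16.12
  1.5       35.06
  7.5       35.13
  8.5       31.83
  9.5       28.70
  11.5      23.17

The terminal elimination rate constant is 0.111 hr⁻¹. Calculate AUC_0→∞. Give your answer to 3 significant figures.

AUC = 565 µg/mL·hr

Trapezoidal AUC_0→11.5:
  [0→0.5]: (0.00+16.12)/2 × 0.5 = 4.03
  [0.5→1.5]: (16.12+35.06)/2 × 1 = 25.59
  [1.5→7.5]: (35.06+35.13)/2 × 6 = 210.57
  [7.5→8.5]: (35.13+31.83)/2 × 1 = 33.48
  [8.5→9.5]: (31.83+28.70)/2 × 1 = 30.265
  [9.5→11.5]: (28.70+23.17)/2 × 2 = 51.87
  Sum = 355.805 µg/mL·hr
Extrapolated tail: C_last / k_e = 23.17 / 0.111 = 208.739
AUC_0→∞ = 355.805 + 208.739 = 564.544 µg/mL·hr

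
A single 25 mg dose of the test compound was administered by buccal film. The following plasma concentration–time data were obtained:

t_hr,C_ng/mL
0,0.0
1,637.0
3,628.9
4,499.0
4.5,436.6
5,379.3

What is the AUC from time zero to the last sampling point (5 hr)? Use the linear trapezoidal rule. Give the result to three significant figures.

AUC = 2590 ng/mL·hr

Trapezoidal AUC_0→5:
  [0→1]: (0.0+637.0)/2 × 1 = 318.5
  [1→3]: (637.0+628.9)/2 × 2 = 1265.9
  [3→4]: (628.9+499.0)/2 × 1 = 563.95
  [4→4.5]: (499.0+436.6)/2 × 0.5 = 233.9
  [4.5→5]: (436.6+379.3)/2 × 0.5 = 203.975
  Sum = 2586.225 ng/mL·hr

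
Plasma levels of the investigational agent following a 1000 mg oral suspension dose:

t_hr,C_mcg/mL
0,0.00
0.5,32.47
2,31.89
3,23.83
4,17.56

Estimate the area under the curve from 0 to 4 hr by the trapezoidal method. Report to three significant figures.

AUC = 105 mcg/mL·hr

Trapezoidal AUC_0→4:
  [0→0.5]: (0.00+32.47)/2 × 0.5 = 8.1175
  [0.5→2]: (32.47+31.89)/2 × 1.5 = 48.27
  [2→3]: (31.89+23.83)/2 × 1 = 27.86
  [3→4]: (23.83+17.56)/2 × 1 = 20.695
  Sum = 104.9425 mcg/mL·hr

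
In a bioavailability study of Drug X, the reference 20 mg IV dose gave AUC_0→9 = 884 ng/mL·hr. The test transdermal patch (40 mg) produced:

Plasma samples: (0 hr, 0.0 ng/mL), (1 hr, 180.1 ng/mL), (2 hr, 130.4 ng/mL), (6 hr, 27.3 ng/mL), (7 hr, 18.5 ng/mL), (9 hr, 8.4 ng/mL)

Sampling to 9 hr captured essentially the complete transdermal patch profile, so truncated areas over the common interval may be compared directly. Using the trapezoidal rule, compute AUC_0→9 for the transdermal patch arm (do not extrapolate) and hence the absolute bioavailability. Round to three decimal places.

F = 0.345

Trapezoidal AUC_0→9 (transdermal patch):
  [0→1]: (0.0+180.1)/2 × 1 = 90.05
  [1→2]: (180.1+130.4)/2 × 1 = 155.25
  [2→6]: (130.4+27.3)/2 × 4 = 315.4
  [6→7]: (27.3+18.5)/2 × 1 = 22.9
  [7→9]: (18.5+8.4)/2 × 2 = 26.9
  Sum = 610.5 ng/mL·hr
F = (AUC_ev/D_ev)/(AUC_iv/D_iv) = (610.5/40)/(884/20) = 15.2625/44.2 = 0.3453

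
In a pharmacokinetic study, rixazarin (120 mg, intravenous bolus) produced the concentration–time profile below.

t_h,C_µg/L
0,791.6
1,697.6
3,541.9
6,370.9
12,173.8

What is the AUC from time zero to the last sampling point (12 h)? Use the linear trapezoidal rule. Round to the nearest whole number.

Trapezoidal AUC_0→12:
  [0→1]: (791.6+697.6)/2 × 1 = 744.6
  [1→3]: (697.6+541.9)/2 × 2 = 1239.5
  [3→6]: (541.9+370.9)/2 × 3 = 1369.2
  [6→12]: (370.9+173.8)/2 × 6 = 1634.1
  Sum = 4987.4 µg/L·h

AUC = 4987 µg/L·h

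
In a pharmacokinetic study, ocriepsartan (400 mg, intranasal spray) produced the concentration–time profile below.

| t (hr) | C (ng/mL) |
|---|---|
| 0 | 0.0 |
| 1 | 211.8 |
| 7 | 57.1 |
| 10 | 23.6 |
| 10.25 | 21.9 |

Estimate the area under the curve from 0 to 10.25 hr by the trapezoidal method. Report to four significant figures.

AUC = 1039 ng/mL·hr

Trapezoidal AUC_0→10.25:
  [0→1]: (0.0+211.8)/2 × 1 = 105.9
  [1→7]: (211.8+57.1)/2 × 6 = 806.7
  [7→10]: (57.1+23.6)/2 × 3 = 121.05
  [10→10.25]: (23.6+21.9)/2 × 0.25 = 5.6875
  Sum = 1039.3375 ng/mL·hr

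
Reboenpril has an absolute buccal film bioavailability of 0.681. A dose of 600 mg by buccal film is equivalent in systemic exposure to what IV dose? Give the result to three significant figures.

D_iv = 409 mg

Systemic exposure from an extravascular dose = F × D_ev, so the equivalent IV dose is F × D_ev.
D_iv = F × D_ev = 0.681 × 600 = 408.6 mg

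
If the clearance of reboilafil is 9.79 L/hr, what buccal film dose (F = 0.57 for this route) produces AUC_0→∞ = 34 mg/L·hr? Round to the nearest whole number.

Dose = 584 mg

Dose = CL × AUC_0→∞ / F
     = 9.79 × 34 / 0.57 = 583.965 mg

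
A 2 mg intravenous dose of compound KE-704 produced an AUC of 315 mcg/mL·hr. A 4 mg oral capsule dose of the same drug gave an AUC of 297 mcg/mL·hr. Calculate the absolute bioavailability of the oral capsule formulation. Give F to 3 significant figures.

F = (AUC_ev / D_ev) / (AUC_iv / D_iv)
  = (297/4) / (315/2)
  = 74.25 / 157.5 = 0.4714

F = 0.471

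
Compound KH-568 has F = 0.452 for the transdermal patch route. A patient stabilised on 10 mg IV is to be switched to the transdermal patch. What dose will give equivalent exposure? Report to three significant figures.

For equal systemic exposure: F × D_ev = D_iv
D_ev = D_iv / F = 10 / 0.452 = 22.1239 mg

D_transdermal = 22.1 mg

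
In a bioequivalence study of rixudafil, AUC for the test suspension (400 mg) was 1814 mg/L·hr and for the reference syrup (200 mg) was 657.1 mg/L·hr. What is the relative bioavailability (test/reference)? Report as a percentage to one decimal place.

F_rel = 138.0%

F_rel = (AUC_test/D_test) / (AUC_ref/D_ref)
      = (1814/400) / (657.1/200)
      = 4.535 / 3.2855 = 1.3803 = 138.03%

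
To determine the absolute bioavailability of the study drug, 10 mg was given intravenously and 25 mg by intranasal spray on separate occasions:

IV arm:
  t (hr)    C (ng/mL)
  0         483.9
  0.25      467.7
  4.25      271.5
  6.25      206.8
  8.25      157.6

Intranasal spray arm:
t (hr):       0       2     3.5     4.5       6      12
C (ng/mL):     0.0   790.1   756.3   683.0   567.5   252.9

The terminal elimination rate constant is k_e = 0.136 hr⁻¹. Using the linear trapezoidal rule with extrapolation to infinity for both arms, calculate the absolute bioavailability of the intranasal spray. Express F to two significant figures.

F = 0.88

Trapezoidal AUC_0→8.25 (IV):
  [0→0.25]: (483.9+467.7)/2 × 0.25 = 118.95
  [0.25→4.25]: (467.7+271.5)/2 × 4 = 1478.4
  [4.25→6.25]: (271.5+206.8)/2 × 2 = 478.3
  [6.25→8.25]: (206.8+157.6)/2 × 2 = 364.4
  Sum = 2440.05 ng/mL·hr
IV tail: 157.6/0.136 = 1158.824; AUC_iv,0→∞ = 2440.05 + 1158.824 = 3598.874 ng/mL·hr
Trapezoidal AUC_0→12 (intranasal spray):
  [0→2]: (0.0+790.1)/2 × 2 = 790.1
  [2→3.5]: (790.1+756.3)/2 × 1.5 = 1159.8
  [3.5→4.5]: (756.3+683.0)/2 × 1 = 719.65
  [4.5→6]: (683.0+567.5)/2 × 1.5 = 937.875
  [6→12]: (567.5+252.9)/2 × 6 = 2461.2
  Sum = 6068.625 ng/mL·hr
intranasal spray tail: 252.9/0.136 = 1859.559; AUC_ev,0→∞ = 6068.625 + 1859.559 = 7928.184 ng/mL·hr
F = (AUC_ev/D_ev)/(AUC_iv/D_iv) = (7928.184/25)/(3598.874/10) = 317.12736/359.8874 = 0.8812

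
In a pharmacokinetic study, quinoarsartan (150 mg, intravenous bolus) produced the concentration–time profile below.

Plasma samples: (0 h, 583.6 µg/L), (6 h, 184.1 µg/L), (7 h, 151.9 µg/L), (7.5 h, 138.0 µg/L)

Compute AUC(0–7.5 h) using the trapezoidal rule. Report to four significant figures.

AUC = 2544 µg/L·h

Trapezoidal AUC_0→7.5:
  [0→6]: (583.6+184.1)/2 × 6 = 2303.1
  [6→7]: (184.1+151.9)/2 × 1 = 168.0
  [7→7.5]: (151.9+138.0)/2 × 0.5 = 72.475
  Sum = 2543.575 µg/L·h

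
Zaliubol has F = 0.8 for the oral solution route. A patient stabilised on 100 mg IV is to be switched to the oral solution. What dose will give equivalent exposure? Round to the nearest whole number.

D_oral = 125 mg

For equal systemic exposure: F × D_ev = D_iv
D_ev = D_iv / F = 100 / 0.8 = 125 mg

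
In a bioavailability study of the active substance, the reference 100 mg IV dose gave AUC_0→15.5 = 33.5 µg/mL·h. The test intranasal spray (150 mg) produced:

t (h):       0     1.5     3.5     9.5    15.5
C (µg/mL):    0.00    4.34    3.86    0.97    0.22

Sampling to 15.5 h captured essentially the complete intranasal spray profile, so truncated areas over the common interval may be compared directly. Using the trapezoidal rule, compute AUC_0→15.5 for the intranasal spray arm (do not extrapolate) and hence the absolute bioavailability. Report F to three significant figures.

Trapezoidal AUC_0→15.5 (intranasal spray):
  [0→1.5]: (0.00+4.34)/2 × 1.5 = 3.255
  [1.5→3.5]: (4.34+3.86)/2 × 2 = 8.2
  [3.5→9.5]: (3.86+0.97)/2 × 6 = 14.49
  [9.5→15.5]: (0.97+0.22)/2 × 6 = 3.57
  Sum = 29.515 µg/mL·h
F = (AUC_ev/D_ev)/(AUC_iv/D_iv) = (29.515/150)/(33.5/100) = 0.196767/0.335 = 0.5874

F = 0.587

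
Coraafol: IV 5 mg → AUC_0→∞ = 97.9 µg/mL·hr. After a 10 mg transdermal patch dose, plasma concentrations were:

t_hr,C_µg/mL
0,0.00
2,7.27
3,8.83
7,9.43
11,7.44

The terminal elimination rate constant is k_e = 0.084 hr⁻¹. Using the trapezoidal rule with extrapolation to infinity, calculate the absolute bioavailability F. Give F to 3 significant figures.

F = 0.889

Trapezoidal AUC_0→11 (transdermal patch):
  [0→2]: (0.00+7.27)/2 × 2 = 7.27
  [2→3]: (7.27+8.83)/2 × 1 = 8.05
  [3→7]: (8.83+9.43)/2 × 4 = 36.52
  [7→11]: (9.43+7.44)/2 × 4 = 33.74
  Sum = 85.58 µg/mL·hr
Tail: C_last/k_e = 7.44/0.084 = 88.571
AUC_0→∞ (transdermal patch) = 85.58 + 88.571 = 174.151 µg/mL·hr
F = (AUC_ev/D_ev)/(AUC_iv/D_iv) = (174.151/10)/(97.9/5) = 17.4151/19.58 = 0.8894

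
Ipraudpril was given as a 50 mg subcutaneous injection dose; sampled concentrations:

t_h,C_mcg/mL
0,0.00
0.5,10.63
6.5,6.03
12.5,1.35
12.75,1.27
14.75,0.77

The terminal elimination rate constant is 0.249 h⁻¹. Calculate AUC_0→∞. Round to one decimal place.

Trapezoidal AUC_0→14.75:
  [0→0.5]: (0.00+10.63)/2 × 0.5 = 2.6575
  [0.5→6.5]: (10.63+6.03)/2 × 6 = 49.98
  [6.5→12.5]: (6.03+1.35)/2 × 6 = 22.14
  [12.5→12.75]: (1.35+1.27)/2 × 0.25 = 0.3275
  [12.75→14.75]: (1.27+0.77)/2 × 2 = 2.04
  Sum = 77.145 mcg/mL·h
Extrapolated tail: C_last / k_e = 0.77 / 0.249 = 3.092
AUC_0→∞ = 77.145 + 3.092 = 80.237 mcg/mL·h

AUC = 80.2 mcg/mL·h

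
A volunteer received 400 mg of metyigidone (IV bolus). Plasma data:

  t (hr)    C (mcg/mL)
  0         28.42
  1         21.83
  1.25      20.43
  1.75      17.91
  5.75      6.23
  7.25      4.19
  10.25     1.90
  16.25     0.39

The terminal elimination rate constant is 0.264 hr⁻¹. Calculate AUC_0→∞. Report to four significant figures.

AUC = 113.6 mcg/mL·hr

Trapezoidal AUC_0→16.25:
  [0→1]: (28.42+21.83)/2 × 1 = 25.125
  [1→1.25]: (21.83+20.43)/2 × 0.25 = 5.2825
  [1.25→1.75]: (20.43+17.91)/2 × 0.5 = 9.585
  [1.75→5.75]: (17.91+6.23)/2 × 4 = 48.28
  [5.75→7.25]: (6.23+4.19)/2 × 1.5 = 7.815
  [7.25→10.25]: (4.19+1.90)/2 × 3 = 9.135
  [10.25→16.25]: (1.90+0.39)/2 × 6 = 6.87
  Sum = 112.0925 mcg/mL·hr
Extrapolated tail: C_last / k_e = 0.39 / 0.264 = 1.477
AUC_0→∞ = 112.0925 + 1.477 = 113.5695 mcg/mL·hr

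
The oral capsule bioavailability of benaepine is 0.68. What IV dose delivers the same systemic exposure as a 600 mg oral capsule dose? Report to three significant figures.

Systemic exposure from an extravascular dose = F × D_ev, so the equivalent IV dose is F × D_ev.
D_iv = F × D_ev = 0.68 × 600 = 408 mg

D_iv = 408 mg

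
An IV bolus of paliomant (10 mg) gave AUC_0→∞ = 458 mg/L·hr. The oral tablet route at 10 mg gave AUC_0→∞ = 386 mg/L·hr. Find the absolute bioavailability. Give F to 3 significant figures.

F = 0.843

F = (AUC_ev / D_ev) / (AUC_iv / D_iv)
  = (386/10) / (458/10)
  = 38.6 / 45.8 = 0.8428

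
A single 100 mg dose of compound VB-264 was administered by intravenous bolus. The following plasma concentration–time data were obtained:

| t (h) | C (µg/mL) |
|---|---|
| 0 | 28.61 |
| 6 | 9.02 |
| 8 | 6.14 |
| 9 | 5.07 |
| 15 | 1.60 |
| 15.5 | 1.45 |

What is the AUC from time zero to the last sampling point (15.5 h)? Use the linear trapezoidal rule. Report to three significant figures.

AUC = 154 µg/mL·h

Trapezoidal AUC_0→15.5:
  [0→6]: (28.61+9.02)/2 × 6 = 112.89
  [6→8]: (9.02+6.14)/2 × 2 = 15.16
  [8→9]: (6.14+5.07)/2 × 1 = 5.605
  [9→15]: (5.07+1.60)/2 × 6 = 20.01
  [15→15.5]: (1.60+1.45)/2 × 0.5 = 0.7625
  Sum = 154.4275 µg/mL·h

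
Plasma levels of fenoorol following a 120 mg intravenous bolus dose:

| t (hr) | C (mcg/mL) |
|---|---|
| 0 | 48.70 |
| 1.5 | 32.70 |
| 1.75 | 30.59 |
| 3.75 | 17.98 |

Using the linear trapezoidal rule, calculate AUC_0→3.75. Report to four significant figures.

AUC = 117.5 mcg/mL·hr

Trapezoidal AUC_0→3.75:
  [0→1.5]: (48.70+32.70)/2 × 1.5 = 61.05
  [1.5→1.75]: (32.70+30.59)/2 × 0.25 = 7.91125
  [1.75→3.75]: (30.59+17.98)/2 × 2 = 48.57
  Sum = 117.53125 mcg/mL·hr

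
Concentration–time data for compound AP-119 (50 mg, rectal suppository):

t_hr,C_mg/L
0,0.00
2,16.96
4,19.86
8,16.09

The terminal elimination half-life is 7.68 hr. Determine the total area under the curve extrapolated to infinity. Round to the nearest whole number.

Trapezoidal AUC_0→8:
  [0→2]: (0.00+16.96)/2 × 2 = 16.96
  [2→4]: (16.96+19.86)/2 × 2 = 36.82
  [4→8]: (19.86+16.09)/2 × 4 = 71.9
  Sum = 125.68 mg/L·hr
k_e = ln2 / t½ = 0.693147 / 7.68 = 0.0903 hr^-1
Extrapolated tail: C_last / k_e = 16.09 / 0.0903 = 178.184
AUC_0→∞ = 125.68 + 178.184 = 303.864 mg/L·hr

AUC = 304 mg/L·hr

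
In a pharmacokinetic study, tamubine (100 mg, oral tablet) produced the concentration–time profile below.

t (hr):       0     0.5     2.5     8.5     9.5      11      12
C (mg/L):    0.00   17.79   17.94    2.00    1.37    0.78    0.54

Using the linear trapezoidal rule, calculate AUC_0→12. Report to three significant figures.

Trapezoidal AUC_0→12:
  [0→0.5]: (0.00+17.79)/2 × 0.5 = 4.4475
  [0.5→2.5]: (17.79+17.94)/2 × 2 = 35.73
  [2.5→8.5]: (17.94+2.00)/2 × 6 = 59.82
  [8.5→9.5]: (2.00+1.37)/2 × 1 = 1.685
  [9.5→11]: (1.37+0.78)/2 × 1.5 = 1.6125
  [11→12]: (0.78+0.54)/2 × 1 = 0.66
  Sum = 103.955 mg/L·hr

AUC = 104 mg/L·hr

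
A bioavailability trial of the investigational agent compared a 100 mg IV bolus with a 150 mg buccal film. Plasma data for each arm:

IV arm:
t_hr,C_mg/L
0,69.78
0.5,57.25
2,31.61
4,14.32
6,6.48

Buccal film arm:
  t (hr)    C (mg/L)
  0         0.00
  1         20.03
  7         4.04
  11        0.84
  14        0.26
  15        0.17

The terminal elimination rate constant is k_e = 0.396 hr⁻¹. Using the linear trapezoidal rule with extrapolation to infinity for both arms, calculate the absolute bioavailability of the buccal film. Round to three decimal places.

F = 0.346

Trapezoidal AUC_0→6 (IV):
  [0→0.5]: (69.78+57.25)/2 × 0.5 = 31.7575
  [0.5→2]: (57.25+31.61)/2 × 1.5 = 66.645
  [2→4]: (31.61+14.32)/2 × 2 = 45.93
  [4→6]: (14.32+6.48)/2 × 2 = 20.8
  Sum = 165.1325 mg/L·hr
IV tail: 6.48/0.396 = 16.364; AUC_iv,0→∞ = 165.1325 + 16.364 = 181.4965 mg/L·hr
Trapezoidal AUC_0→15 (buccal film):
  [0→1]: (0.00+20.03)/2 × 1 = 10.015
  [1→7]: (20.03+4.04)/2 × 6 = 72.21
  [7→11]: (4.04+0.84)/2 × 4 = 9.76
  [11→14]: (0.84+0.26)/2 × 3 = 1.65
  [14→15]: (0.26+0.17)/2 × 1 = 0.215
  Sum = 93.85 mg/L·hr
buccal film tail: 0.17/0.396 = 0.429; AUC_ev,0→∞ = 93.85 + 0.429 = 94.279 mg/L·hr
F = (AUC_ev/D_ev)/(AUC_iv/D_iv) = (94.279/150)/(181.4965/100) = 0.628527/1.814965 = 0.3463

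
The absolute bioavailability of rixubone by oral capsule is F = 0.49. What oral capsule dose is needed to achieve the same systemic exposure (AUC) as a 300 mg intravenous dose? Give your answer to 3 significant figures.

For equal systemic exposure: F × D_ev = D_iv
D_ev = D_iv / F = 300 / 0.49 = 612.245 mg

D_oral = 612 mg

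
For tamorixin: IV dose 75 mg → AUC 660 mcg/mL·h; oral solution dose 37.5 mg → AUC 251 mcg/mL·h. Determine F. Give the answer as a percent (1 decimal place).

F = 76.1%

F = (AUC_ev / D_ev) / (AUC_iv / D_iv)
  = (251/37.5) / (660/75)
  = 6.69333 / 8.8 = 0.7606
  = 76.06%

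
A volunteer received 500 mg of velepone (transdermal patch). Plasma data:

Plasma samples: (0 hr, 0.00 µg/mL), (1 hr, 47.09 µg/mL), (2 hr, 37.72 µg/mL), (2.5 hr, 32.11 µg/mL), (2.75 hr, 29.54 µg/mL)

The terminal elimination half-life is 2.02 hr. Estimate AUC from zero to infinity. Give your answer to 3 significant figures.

Trapezoidal AUC_0→2.75:
  [0→1]: (0.00+47.09)/2 × 1 = 23.545
  [1→2]: (47.09+37.72)/2 × 1 = 42.405
  [2→2.5]: (37.72+32.11)/2 × 0.5 = 17.4575
  [2.5→2.75]: (32.11+29.54)/2 × 0.25 = 7.70625
  Sum = 91.11375 µg/mL·hr
k_e = ln2 / t½ = 0.693147 / 2.02 = 0.3431 hr^-1
Extrapolated tail: C_last / k_e = 29.54 / 0.3431 = 86.097
AUC_0→∞ = 91.11375 + 86.097 = 177.21075 µg/mL·hr

AUC = 177 µg/mL·hr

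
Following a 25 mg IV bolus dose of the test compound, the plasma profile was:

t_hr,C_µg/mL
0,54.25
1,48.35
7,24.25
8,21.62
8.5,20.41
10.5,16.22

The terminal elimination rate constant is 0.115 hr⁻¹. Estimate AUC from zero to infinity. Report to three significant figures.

AUC = 480 µg/mL·hr

Trapezoidal AUC_0→10.5:
  [0→1]: (54.25+48.35)/2 × 1 = 51.3
  [1→7]: (48.35+24.25)/2 × 6 = 217.8
  [7→8]: (24.25+21.62)/2 × 1 = 22.935
  [8→8.5]: (21.62+20.41)/2 × 0.5 = 10.5075
  [8.5→10.5]: (20.41+16.22)/2 × 2 = 36.63
  Sum = 339.1725 µg/mL·hr
Extrapolated tail: C_last / k_e = 16.22 / 0.115 = 141.043
AUC_0→∞ = 339.1725 + 141.043 = 480.2155 µg/mL·hr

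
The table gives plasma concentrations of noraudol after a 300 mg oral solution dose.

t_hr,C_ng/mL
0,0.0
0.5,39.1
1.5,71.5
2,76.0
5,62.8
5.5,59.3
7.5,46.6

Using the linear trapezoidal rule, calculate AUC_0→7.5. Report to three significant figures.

AUC = 447 ng/mL·hr

Trapezoidal AUC_0→7.5:
  [0→0.5]: (0.0+39.1)/2 × 0.5 = 9.775
  [0.5→1.5]: (39.1+71.5)/2 × 1 = 55.3
  [1.5→2]: (71.5+76.0)/2 × 0.5 = 36.875
  [2→5]: (76.0+62.8)/2 × 3 = 208.2
  [5→5.5]: (62.8+59.3)/2 × 0.5 = 30.525
  [5.5→7.5]: (59.3+46.6)/2 × 2 = 105.9
  Sum = 446.575 ng/mL·hr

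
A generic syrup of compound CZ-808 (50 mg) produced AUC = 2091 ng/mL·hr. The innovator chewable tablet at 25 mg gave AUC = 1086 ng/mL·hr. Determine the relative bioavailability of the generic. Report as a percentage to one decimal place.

F_rel = 96.3%

F_rel = (AUC_test/D_test) / (AUC_ref/D_ref)
      = (2091/50) / (1086/25)
      = 41.82 / 43.44 = 0.9627 = 96.27%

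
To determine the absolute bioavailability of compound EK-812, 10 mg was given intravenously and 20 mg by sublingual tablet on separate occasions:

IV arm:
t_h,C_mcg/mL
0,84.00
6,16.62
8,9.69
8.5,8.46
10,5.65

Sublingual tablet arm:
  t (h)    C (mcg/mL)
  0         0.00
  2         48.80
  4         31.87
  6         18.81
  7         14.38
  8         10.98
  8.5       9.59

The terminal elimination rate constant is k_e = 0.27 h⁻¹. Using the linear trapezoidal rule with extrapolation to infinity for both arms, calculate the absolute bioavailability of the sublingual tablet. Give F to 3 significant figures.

Trapezoidal AUC_0→10 (IV):
  [0→6]: (84.00+16.62)/2 × 6 = 301.86
  [6→8]: (16.62+9.69)/2 × 2 = 26.31
  [8→8.5]: (9.69+8.46)/2 × 0.5 = 4.5375
  [8.5→10]: (8.46+5.65)/2 × 1.5 = 10.5825
  Sum = 343.29 mcg/mL·h
IV tail: 5.65/0.27 = 20.926; AUC_iv,0→∞ = 343.29 + 20.926 = 364.216 mcg/mL·h
Trapezoidal AUC_0→8.5 (sublingual tablet):
  [0→2]: (0.00+48.80)/2 × 2 = 48.8
  [2→4]: (48.80+31.87)/2 × 2 = 80.67
  [4→6]: (31.87+18.81)/2 × 2 = 50.68
  [6→7]: (18.81+14.38)/2 × 1 = 16.595
  [7→8]: (14.38+10.98)/2 × 1 = 12.68
  [8→8.5]: (10.98+9.59)/2 × 0.5 = 5.1425
  Sum = 214.5675 mcg/mL·h
sublingual tablet tail: 9.59/0.27 = 35.519; AUC_ev,0→∞ = 214.5675 + 35.519 = 250.0865 mcg/mL·h
F = (AUC_ev/D_ev)/(AUC_iv/D_iv) = (250.0865/20)/(364.216/10) = 12.504325/36.4216 = 0.3433

F = 0.343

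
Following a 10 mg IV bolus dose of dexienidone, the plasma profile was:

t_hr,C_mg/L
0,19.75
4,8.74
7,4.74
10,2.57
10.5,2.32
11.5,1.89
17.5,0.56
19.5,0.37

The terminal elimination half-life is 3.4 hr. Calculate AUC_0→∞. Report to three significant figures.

AUC = 102 mg/L·hr

Trapezoidal AUC_0→19.5:
  [0→4]: (19.75+8.74)/2 × 4 = 56.98
  [4→7]: (8.74+4.74)/2 × 3 = 20.22
  [7→10]: (4.74+2.57)/2 × 3 = 10.965
  [10→10.5]: (2.57+2.32)/2 × 0.5 = 1.2225
  [10.5→11.5]: (2.32+1.89)/2 × 1 = 2.105
  [11.5→17.5]: (1.89+0.56)/2 × 6 = 7.35
  [17.5→19.5]: (0.56+0.37)/2 × 2 = 0.93
  Sum = 99.7725 mg/L·hr
k_e = ln2 / t½ = 0.693147 / 3.4 = 0.2039 hr^-1
Extrapolated tail: C_last / k_e = 0.37 / 0.2039 = 1.815
AUC_0→∞ = 99.7725 + 1.815 = 101.5875 mg/L·hr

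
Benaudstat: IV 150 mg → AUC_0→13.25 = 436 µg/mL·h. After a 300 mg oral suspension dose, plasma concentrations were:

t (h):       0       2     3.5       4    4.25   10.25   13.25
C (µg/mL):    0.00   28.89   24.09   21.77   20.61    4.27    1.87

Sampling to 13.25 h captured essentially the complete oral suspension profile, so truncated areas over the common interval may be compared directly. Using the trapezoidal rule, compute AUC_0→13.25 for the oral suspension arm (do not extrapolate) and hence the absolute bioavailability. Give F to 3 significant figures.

Trapezoidal AUC_0→13.25 (oral suspension):
  [0→2]: (0.00+28.89)/2 × 2 = 28.89
  [2→3.5]: (28.89+24.09)/2 × 1.5 = 39.735
  [3.5→4]: (24.09+21.77)/2 × 0.5 = 11.465
  [4→4.25]: (21.77+20.61)/2 × 0.25 = 5.2975
  [4.25→10.25]: (20.61+4.27)/2 × 6 = 74.64
  [10.25→13.25]: (4.27+1.87)/2 × 3 = 9.21
  Sum = 169.2375 µg/mL·h
F = (AUC_ev/D_ev)/(AUC_iv/D_iv) = (169.2375/300)/(436/150) = 0.564125/2.90667 = 0.1941

F = 0.194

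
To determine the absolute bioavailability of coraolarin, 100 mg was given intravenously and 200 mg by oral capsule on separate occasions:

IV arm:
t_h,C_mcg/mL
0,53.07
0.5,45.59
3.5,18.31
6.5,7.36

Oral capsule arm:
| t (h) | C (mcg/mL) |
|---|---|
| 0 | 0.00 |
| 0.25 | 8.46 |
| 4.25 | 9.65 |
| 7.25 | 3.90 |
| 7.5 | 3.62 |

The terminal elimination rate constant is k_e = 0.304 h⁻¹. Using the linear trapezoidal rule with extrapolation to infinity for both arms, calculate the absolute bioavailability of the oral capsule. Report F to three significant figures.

F = 0.192

Trapezoidal AUC_0→6.5 (IV):
  [0→0.5]: (53.07+45.59)/2 × 0.5 = 24.665
  [0.5→3.5]: (45.59+18.31)/2 × 3 = 95.85
  [3.5→6.5]: (18.31+7.36)/2 × 3 = 38.505
  Sum = 159.02 mcg/mL·h
IV tail: 7.36/0.304 = 24.211; AUC_iv,0→∞ = 159.02 + 24.211 = 183.231 mcg/mL·h
Trapezoidal AUC_0→7.5 (oral capsule):
  [0→0.25]: (0.00+8.46)/2 × 0.25 = 1.0575
  [0.25→4.25]: (8.46+9.65)/2 × 4 = 36.22
  [4.25→7.25]: (9.65+3.90)/2 × 3 = 20.325
  [7.25→7.5]: (3.90+3.62)/2 × 0.25 = 0.94
  Sum = 58.5425 mcg/mL·h
oral capsule tail: 3.62/0.304 = 11.908; AUC_ev,0→∞ = 58.5425 + 11.908 = 70.4505 mcg/mL·h
F = (AUC_ev/D_ev)/(AUC_iv/D_iv) = (70.4505/200)/(183.231/100) = 0.3522525/1.83231 = 0.1922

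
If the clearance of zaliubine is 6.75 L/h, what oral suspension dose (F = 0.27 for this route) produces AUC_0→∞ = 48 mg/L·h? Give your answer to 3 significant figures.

Dose = CL × AUC_0→∞ / F
     = 6.75 × 48 / 0.27 = 1200 mg

Dose = 1200 mg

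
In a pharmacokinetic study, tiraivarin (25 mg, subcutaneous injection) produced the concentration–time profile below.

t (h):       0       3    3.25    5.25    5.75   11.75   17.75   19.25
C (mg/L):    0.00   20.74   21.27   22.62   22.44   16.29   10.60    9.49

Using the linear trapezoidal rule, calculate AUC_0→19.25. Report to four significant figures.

Trapezoidal AUC_0→19.25:
  [0→3]: (0.00+20.74)/2 × 3 = 31.11
  [3→3.25]: (20.74+21.27)/2 × 0.25 = 5.25125
  [3.25→5.25]: (21.27+22.62)/2 × 2 = 43.89
  [5.25→5.75]: (22.62+22.44)/2 × 0.5 = 11.265
  [5.75→11.75]: (22.44+16.29)/2 × 6 = 116.19
  [11.75→17.75]: (16.29+10.60)/2 × 6 = 80.67
  [17.75→19.25]: (10.60+9.49)/2 × 1.5 = 15.0675
  Sum = 303.44375 mg/L·h

AUC = 303.4 mg/L·h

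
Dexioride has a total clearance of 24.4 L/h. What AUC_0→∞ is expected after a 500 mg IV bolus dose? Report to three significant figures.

AUC = 20.5 mg/L·h

AUC_0→∞ = Dose_iv / CL
        = 500 / 24.4 = 20.4918 mg/L·h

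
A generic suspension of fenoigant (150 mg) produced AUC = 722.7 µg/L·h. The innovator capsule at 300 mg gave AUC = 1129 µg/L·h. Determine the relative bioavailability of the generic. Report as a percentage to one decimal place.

F_rel = 128.0%

F_rel = (AUC_test/D_test) / (AUC_ref/D_ref)
      = (722.7/150) / (1129/300)
      = 4.818 / 3.76333 = 1.2802 = 128.02%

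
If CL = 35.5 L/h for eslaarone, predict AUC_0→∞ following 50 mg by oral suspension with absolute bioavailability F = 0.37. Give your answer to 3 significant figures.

AUC = 0.521 mg/L·h

AUC_0→∞ = F × Dose / CL
        = 0.37 × 50 / 35.5 = 0.521127 mg/L·h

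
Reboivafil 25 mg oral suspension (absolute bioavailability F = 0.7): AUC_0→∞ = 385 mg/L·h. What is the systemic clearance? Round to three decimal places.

CL = 0.045 L/h

CL = F × Dose / AUC_0→∞
   = 0.7 × 25 / 385 = 0.0454545 L/h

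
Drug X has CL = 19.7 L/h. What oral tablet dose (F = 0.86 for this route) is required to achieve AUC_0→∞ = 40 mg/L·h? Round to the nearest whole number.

Dose = CL × AUC_0→∞ / F
     = 19.7 × 40 / 0.86 = 916.279 mg

Dose = 916 mg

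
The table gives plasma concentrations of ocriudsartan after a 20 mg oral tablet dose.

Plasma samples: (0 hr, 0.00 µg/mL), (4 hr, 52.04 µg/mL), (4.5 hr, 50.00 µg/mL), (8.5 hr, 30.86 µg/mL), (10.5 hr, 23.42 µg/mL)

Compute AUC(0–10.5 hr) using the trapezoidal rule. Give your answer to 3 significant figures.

AUC = 346 µg/mL·hr

Trapezoidal AUC_0→10.5:
  [0→4]: (0.00+52.04)/2 × 4 = 104.08
  [4→4.5]: (52.04+50.00)/2 × 0.5 = 25.51
  [4.5→8.5]: (50.00+30.86)/2 × 4 = 161.72
  [8.5→10.5]: (30.86+23.42)/2 × 2 = 54.28
  Sum = 345.59 µg/mL·hr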